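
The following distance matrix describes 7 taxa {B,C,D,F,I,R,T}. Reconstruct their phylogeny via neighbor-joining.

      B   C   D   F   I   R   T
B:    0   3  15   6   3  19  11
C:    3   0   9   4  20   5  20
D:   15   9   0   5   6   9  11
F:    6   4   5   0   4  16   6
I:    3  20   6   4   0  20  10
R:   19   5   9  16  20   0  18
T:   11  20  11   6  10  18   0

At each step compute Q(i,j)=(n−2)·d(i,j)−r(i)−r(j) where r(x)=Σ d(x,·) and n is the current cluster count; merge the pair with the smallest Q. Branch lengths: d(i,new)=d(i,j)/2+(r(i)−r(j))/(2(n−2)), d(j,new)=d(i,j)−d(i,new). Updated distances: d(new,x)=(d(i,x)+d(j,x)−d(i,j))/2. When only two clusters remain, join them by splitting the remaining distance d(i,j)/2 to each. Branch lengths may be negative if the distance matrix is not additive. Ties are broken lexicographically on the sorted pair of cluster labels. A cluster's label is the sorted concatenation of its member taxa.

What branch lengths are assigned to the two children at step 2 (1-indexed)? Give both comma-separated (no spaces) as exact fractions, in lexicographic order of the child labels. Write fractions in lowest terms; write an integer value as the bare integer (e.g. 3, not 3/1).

39/8,13/8

1. join C+R (d=5, Q=-123) ⇒ CR; edges |C|=-1/10, |R|=51/10
  updated: d(B,CR)=17/2, d(CR,D)=13/2, d(CR,F)=15/2, d(CR,I)=35/2, d(CR,T)=33/2
2. join CR+D (d=13/2, Q=-74) ⇒ CDR; edges |CR|=39/8, |D|=13/8
  updated: d(B,CDR)=17/2, d(CDR,F)=3, d(CDR,I)=17/2, d(CDR,T)=21/2
3. join B+I (d=3, Q=-45) ⇒ BI; edges |B|=2, |I|=1
  updated: d(BI,CDR)=7, d(BI,F)=7/2, d(BI,T)=9
4. join BI+T (d=9, Q=-27) ⇒ BIT; edges |BI|=3, |T|=6
  updated: d(BIT,CDR)=17/4, d(BIT,F)=1/4
5. join BIT+CDR (d=17/4, Q=-15/2) ⇒ BCDIRT; edges |BIT|=3/4, |CDR|=7/2
  updated: d(BCDIRT,F)=-1/2
6. join BCDIRT+F (d=-1/2) ⇒ BCDFIRT; edges |BCDIRT|=-1/4, |F|=-1/4
final tree: ((((B:2,I:1):3,T:6):3/4,((C:-1/10,R:51/10):39/8,D:13/8):7/2):-1/4,F:-1/4)
total length: 109/4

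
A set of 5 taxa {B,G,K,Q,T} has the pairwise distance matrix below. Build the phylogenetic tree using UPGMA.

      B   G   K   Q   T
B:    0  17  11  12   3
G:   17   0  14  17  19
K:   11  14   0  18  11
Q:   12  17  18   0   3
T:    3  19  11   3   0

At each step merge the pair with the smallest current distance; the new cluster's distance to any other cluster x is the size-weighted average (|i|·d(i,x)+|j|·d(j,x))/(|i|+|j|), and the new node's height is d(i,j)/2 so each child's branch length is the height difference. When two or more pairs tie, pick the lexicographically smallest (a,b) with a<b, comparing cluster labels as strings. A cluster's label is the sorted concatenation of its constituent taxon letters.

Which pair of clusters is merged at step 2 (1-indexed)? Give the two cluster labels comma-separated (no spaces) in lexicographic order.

BT,Q

iteration 1: select B,T (d=3); attach at lengths (3/2, 3/2); label the merged cluster BT
  updated: d(BT,G)=18, d(BT,K)=11, d(BT,Q)=15/2
iteration 2: select BT,Q (d=15/2); attach at lengths (9/4, 15/4); label the merged cluster BQT
  updated: d(BQT,G)=53/3, d(BQT,K)=40/3
iteration 3: select BQT,K (d=40/3); attach at lengths (35/12, 20/3); label the merged cluster BKQT
  updated: d(BKQT,G)=67/4
iteration 4: select BKQT,G (d=67/4); attach at lengths (41/24, 67/8); label the merged cluster BGKQT
final tree: ((((B:3/2,T:3/2):9/4,Q:15/4):35/12,K:20/3):41/24,G:67/8)
total length: 86/3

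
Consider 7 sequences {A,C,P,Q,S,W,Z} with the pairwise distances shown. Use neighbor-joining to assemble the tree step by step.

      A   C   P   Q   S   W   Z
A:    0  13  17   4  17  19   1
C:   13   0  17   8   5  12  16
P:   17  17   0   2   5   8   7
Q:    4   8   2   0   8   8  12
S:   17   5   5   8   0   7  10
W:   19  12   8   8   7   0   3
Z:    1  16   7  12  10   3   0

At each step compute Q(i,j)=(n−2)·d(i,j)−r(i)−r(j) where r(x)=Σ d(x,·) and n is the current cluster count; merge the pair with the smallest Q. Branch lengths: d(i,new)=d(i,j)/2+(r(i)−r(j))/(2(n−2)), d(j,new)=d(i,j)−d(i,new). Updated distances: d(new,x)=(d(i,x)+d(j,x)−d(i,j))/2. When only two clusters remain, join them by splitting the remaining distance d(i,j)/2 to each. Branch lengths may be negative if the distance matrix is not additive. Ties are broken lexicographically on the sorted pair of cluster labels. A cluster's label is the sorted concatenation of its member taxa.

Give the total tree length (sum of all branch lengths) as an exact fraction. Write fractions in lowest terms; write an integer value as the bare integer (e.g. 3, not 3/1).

195/8

step 1: merge (A,Z) at d=1, Q=-115; branch lengths A→27/10, Z→-17/10; new cluster AZ
  updated: d(AZ,C)=14, d(AZ,P)=23/2, d(AZ,Q)=15/2, d(AZ,S)=13, d(AZ,W)=21/2
step 2: merge (C,S) at d=5, Q=-74; branch lengths C→19/4, S→1/4; new cluster CS
  updated: d(AZ,CS)=11, d(CS,P)=17/2, d(CS,Q)=11/2, d(CS,W)=7
step 3: merge (P,Q) at d=2, Q=-47; branch lengths P→13/6, Q→-1/6; new cluster PQ
  updated: d(AZ,PQ)=17/2, d(CS,PQ)=6, d(PQ,W)=7
step 4: merge (AZ,PQ) at d=17/2, Q=-69/2; branch lengths AZ→51/8, PQ→17/8; new cluster APQZ
  updated: d(APQZ,CS)=17/4, d(APQZ,W)=9/2
step 5: merge (APQZ,CS) at d=17/4, Q=-63/4; branch lengths APQZ→7/8, CS→27/8; new cluster ACPQSZ
  updated: d(ACPQSZ,W)=29/8
step 6: merge (ACPQSZ,W) at d=29/8; branch lengths ACPQSZ→29/16, W→29/16; new cluster ACPQSWZ
final tree: ((((A:27/10,Z:-17/10):51/8,(P:13/6,Q:-1/6):17/8):7/8,(C:19/4,S:1/4):27/8):29/16,W:29/16)
total length: 195/8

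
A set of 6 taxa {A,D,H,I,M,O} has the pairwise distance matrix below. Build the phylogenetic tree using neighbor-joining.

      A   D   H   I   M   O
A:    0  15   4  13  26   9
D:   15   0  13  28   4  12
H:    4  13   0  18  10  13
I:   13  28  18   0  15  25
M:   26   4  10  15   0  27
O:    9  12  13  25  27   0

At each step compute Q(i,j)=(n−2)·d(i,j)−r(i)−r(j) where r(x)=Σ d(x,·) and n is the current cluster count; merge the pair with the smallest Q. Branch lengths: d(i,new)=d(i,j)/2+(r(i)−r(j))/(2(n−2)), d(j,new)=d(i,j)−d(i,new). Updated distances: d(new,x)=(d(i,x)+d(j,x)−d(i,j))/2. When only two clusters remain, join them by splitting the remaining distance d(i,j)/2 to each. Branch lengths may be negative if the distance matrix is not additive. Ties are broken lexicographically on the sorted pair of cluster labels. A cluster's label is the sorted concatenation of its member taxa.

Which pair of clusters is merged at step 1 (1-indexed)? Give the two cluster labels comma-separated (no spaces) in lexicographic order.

1. join D+M (d=4, Q=-138) ⇒ DM; edges |D|=3/4, |M|=13/4
  updated: d(A,DM)=37/2, d(DM,H)=19/2, d(DM,I)=39/2, d(DM,O)=35/2
2. join A+O (d=9, Q=-82) ⇒ AO; edges |A|=7/6, |O|=47/6
  updated: d(AO,DM)=27/2, d(AO,H)=4, d(AO,I)=29/2
3. join AO+H (d=4, Q=-111/2) ⇒ AHO; edges |AO|=17/8, |H|=15/8
  updated: d(AHO,DM)=19/2, d(AHO,I)=57/4
4. join AHO+DM (d=19/2, Q=-173/4) ⇒ ADHMO; edges |AHO|=17/8, |DM|=59/8
  updated: d(ADHMO,I)=97/8
5. join ADHMO+I (d=97/8) ⇒ ADHIMO; edges |ADHMO|=97/16, |I|=97/16
final tree: ((((A:7/6,O:47/6):17/8,H:15/8):17/8,(D:3/4,M:13/4):59/8):97/16,I:97/16)
total length: 309/8

D,M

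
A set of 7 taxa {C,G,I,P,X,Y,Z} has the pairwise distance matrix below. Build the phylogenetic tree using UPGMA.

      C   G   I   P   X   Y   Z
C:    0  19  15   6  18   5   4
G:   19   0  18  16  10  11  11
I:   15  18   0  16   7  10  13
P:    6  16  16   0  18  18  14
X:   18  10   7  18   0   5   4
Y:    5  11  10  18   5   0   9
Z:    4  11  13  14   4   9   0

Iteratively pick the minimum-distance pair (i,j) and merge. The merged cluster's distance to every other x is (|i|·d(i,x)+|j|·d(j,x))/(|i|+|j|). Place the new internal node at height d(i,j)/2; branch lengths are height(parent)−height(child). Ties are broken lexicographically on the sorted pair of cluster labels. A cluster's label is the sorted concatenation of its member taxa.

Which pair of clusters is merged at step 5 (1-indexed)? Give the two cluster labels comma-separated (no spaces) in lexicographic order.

CPZ,IXY

step 1: merge (C,Z) at d=4; branch lengths C→2, Z→2; new cluster CZ
  updated: d(CZ,G)=15, d(CZ,I)=14, d(CZ,P)=10, d(CZ,X)=11, d(CZ,Y)=7
step 2: merge (X,Y) at d=5; branch lengths X→5/2, Y→5/2; new cluster XY
  updated: d(CZ,XY)=9, d(G,XY)=21/2, d(I,XY)=17/2, d(P,XY)=18
step 3: merge (I,XY) at d=17/2; branch lengths I→17/4, XY→7/4; new cluster IXY
  updated: d(CZ,IXY)=32/3, d(G,IXY)=13, d(IXY,P)=52/3
step 4: merge (CZ,P) at d=10; branch lengths CZ→3, P→5; new cluster CPZ
  updated: d(CPZ,G)=46/3, d(CPZ,IXY)=116/9
step 5: merge (CPZ,IXY) at d=116/9; branch lengths CPZ→13/9, IXY→79/36; new cluster CIPXYZ
  updated: d(CIPXYZ,G)=85/6
step 6: merge (CIPXYZ,G) at d=85/6; branch lengths CIPXYZ→23/36, G→85/12; new cluster CGIPXYZ
final tree: ((((C:2,Z:2):3,P:5):13/9,(I:17/4,(X:5/2,Y:5/2):7/4):79/36):23/36,G:85/12)
total length: 1237/36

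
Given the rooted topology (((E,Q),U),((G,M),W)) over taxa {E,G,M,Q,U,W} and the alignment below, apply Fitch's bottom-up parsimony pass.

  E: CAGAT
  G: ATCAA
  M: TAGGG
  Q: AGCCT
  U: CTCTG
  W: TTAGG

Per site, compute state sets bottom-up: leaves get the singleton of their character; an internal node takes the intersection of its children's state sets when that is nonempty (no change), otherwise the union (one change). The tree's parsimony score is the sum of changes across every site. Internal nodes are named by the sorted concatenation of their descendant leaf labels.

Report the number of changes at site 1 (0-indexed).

EQ@0: {C} ∪ {A} = {A,C} (union, +1)
EQU@0: {A,C} ∩ {C} = {C} (intersection, +0)
GM@0: {A} ∪ {T} = {A,T} (union, +1)
GMW@0: {A,T} ∩ {T} = {T} (intersection, +0)
EGMQUW@0: {C} ∪ {T} = {C,T} (union, +1)
EQ@1: {A} ∪ {G} = {A,G} (union, +1)
EQU@1: {A,G} ∪ {T} = {A,G,T} (union, +1)
GM@1: {T} ∪ {A} = {A,T} (union, +1)
GMW@1: {A,T} ∩ {T} = {T} (intersection, +0)
EGMQUW@1: {A,G,T} ∩ {T} = {T} (intersection, +0)
EQ@2: {G} ∪ {C} = {C,G} (union, +1)
EQU@2: {C,G} ∩ {C} = {C} (intersection, +0)
GM@2: {C} ∪ {G} = {C,G} (union, +1)
GMW@2: {C,G} ∪ {A} = {A,C,G} (union, +1)
EGMQUW@2: {C} ∩ {A,C,G} = {C} (intersection, +0)
EQ@3: {A} ∪ {C} = {A,C} (union, +1)
EQU@3: {A,C} ∪ {T} = {A,C,T} (union, +1)
GM@3: {A} ∪ {G} = {A,G} (union, +1)
GMW@3: {A,G} ∩ {G} = {G} (intersection, +0)
EGMQUW@3: {A,C,T} ∪ {G} = {A,C,G,T} (union, +1)
EQ@4: {T} ∩ {T} = {T} (intersection, +0)
EQU@4: {T} ∪ {G} = {G,T} (union, +1)
GM@4: {A} ∪ {G} = {A,G} (union, +1)
GMW@4: {A,G} ∩ {G} = {G} (intersection, +0)
EGMQUW@4: {G,T} ∩ {G} = {G} (intersection, +0)
per-site changes: [3, 3, 3, 4, 2]; total = 15

3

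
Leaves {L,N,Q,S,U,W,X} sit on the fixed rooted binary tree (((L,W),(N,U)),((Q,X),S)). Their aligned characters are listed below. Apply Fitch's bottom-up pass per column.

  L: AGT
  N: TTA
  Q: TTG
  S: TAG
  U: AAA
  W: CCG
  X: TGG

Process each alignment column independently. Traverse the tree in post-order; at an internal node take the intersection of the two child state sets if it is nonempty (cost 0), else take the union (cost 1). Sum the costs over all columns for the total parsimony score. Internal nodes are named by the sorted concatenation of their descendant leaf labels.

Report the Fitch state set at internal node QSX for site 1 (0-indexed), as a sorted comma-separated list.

A,G,T

site 0, node LW: L={A} ∪ W={C} → {A,C} (+1)
site 0, node NU: N={T} ∪ U={A} → {A,T} (+1)
site 0, node LNUW: LW={A,C} ∩ NU={A,T} → {A} (+0)
site 0, node QX: Q={T} ∩ X={T} → {T} (+0)
site 0, node QSX: QX={T} ∩ S={T} → {T} (+0)
site 0, node LNQSUWX: LNUW={A} ∪ QSX={T} → {A,T} (+1)
site 1, node LW: L={G} ∪ W={C} → {C,G} (+1)
site 1, node NU: N={T} ∪ U={A} → {A,T} (+1)
site 1, node LNUW: LW={C,G} ∪ NU={A,T} → {A,C,G,T} (+1)
site 1, node QX: Q={T} ∪ X={G} → {G,T} (+1)
site 1, node QSX: QX={G,T} ∪ S={A} → {A,G,T} (+1)
site 1, node LNQSUWX: LNUW={A,C,G,T} ∩ QSX={A,G,T} → {A,G,T} (+0)
site 2, node LW: L={T} ∪ W={G} → {G,T} (+1)
site 2, node NU: N={A} ∩ U={A} → {A} (+0)
site 2, node LNUW: LW={G,T} ∪ NU={A} → {A,G,T} (+1)
site 2, node QX: Q={G} ∩ X={G} → {G} (+0)
site 2, node QSX: QX={G} ∩ S={G} → {G} (+0)
site 2, node LNQSUWX: LNUW={A,G,T} ∩ QSX={G} → {G} (+0)
per-site changes: [3, 5, 2]; total = 10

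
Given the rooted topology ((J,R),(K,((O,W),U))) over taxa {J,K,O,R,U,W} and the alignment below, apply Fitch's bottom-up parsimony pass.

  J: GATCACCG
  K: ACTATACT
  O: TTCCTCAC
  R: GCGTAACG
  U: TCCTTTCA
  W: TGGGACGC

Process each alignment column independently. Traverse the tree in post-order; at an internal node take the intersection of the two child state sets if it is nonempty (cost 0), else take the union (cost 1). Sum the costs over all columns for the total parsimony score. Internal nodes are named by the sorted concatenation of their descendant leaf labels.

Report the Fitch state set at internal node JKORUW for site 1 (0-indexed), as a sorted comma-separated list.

C

[col 0] JR: children J:{G}, R:{G} ∩→ {G}; cost 0
[col 0] OW: children O:{T}, W:{T} ∩→ {T}; cost 0
[col 0] OUW: children OW:{T}, U:{T} ∩→ {T}; cost 0
[col 0] KOUW: children K:{A}, OUW:{T} ∪→ {A,T}; cost 1
[col 0] JKORUW: children JR:{G}, KOUW:{A,T} ∪→ {A,G,T}; cost 1
[col 1] JR: children J:{A}, R:{C} ∪→ {A,C}; cost 1
[col 1] OW: children O:{T}, W:{G} ∪→ {G,T}; cost 1
[col 1] OUW: children OW:{G,T}, U:{C} ∪→ {C,G,T}; cost 1
[col 1] KOUW: children K:{C}, OUW:{C,G,T} ∩→ {C}; cost 0
[col 1] JKORUW: children JR:{A,C}, KOUW:{C} ∩→ {C}; cost 0
[col 2] JR: children J:{T}, R:{G} ∪→ {G,T}; cost 1
[col 2] OW: children O:{C}, W:{G} ∪→ {C,G}; cost 1
[col 2] OUW: children OW:{C,G}, U:{C} ∩→ {C}; cost 0
[col 2] KOUW: children K:{T}, OUW:{C} ∪→ {C,T}; cost 1
[col 2] JKORUW: children JR:{G,T}, KOUW:{C,T} ∩→ {T}; cost 0
[col 3] JR: children J:{C}, R:{T} ∪→ {C,T}; cost 1
[col 3] OW: children O:{C}, W:{G} ∪→ {C,G}; cost 1
[col 3] OUW: children OW:{C,G}, U:{T} ∪→ {C,G,T}; cost 1
[col 3] KOUW: children K:{A}, OUW:{C,G,T} ∪→ {A,C,G,T}; cost 1
[col 3] JKORUW: children JR:{C,T}, KOUW:{A,C,G,T} ∩→ {C,T}; cost 0
[col 4] JR: children J:{A}, R:{A} ∩→ {A}; cost 0
[col 4] OW: children O:{T}, W:{A} ∪→ {A,T}; cost 1
[col 4] OUW: children OW:{A,T}, U:{T} ∩→ {T}; cost 0
[col 4] KOUW: children K:{T}, OUW:{T} ∩→ {T}; cost 0
[col 4] JKORUW: children JR:{A}, KOUW:{T} ∪→ {A,T}; cost 1
[col 5] JR: children J:{C}, R:{A} ∪→ {A,C}; cost 1
[col 5] OW: children O:{C}, W:{C} ∩→ {C}; cost 0
[col 5] OUW: children OW:{C}, U:{T} ∪→ {C,T}; cost 1
[col 5] KOUW: children K:{A}, OUW:{C,T} ∪→ {A,C,T}; cost 1
[col 5] JKORUW: children JR:{A,C}, KOUW:{A,C,T} ∩→ {A,C}; cost 0
[col 6] JR: children J:{C}, R:{C} ∩→ {C}; cost 0
[col 6] OW: children O:{A}, W:{G} ∪→ {A,G}; cost 1
[col 6] OUW: children OW:{A,G}, U:{C} ∪→ {A,C,G}; cost 1
[col 6] KOUW: children K:{C}, OUW:{A,C,G} ∩→ {C}; cost 0
[col 6] JKORUW: children JR:{C}, KOUW:{C} ∩→ {C}; cost 0
[col 7] JR: children J:{G}, R:{G} ∩→ {G}; cost 0
[col 7] OW: children O:{C}, W:{C} ∩→ {C}; cost 0
[col 7] OUW: children OW:{C}, U:{A} ∪→ {A,C}; cost 1
[col 7] KOUW: children K:{T}, OUW:{A,C} ∪→ {A,C,T}; cost 1
[col 7] JKORUW: children JR:{G}, KOUW:{A,C,T} ∪→ {A,C,G,T}; cost 1
per-site changes: [2, 3, 3, 4, 2, 3, 2, 3]; total = 22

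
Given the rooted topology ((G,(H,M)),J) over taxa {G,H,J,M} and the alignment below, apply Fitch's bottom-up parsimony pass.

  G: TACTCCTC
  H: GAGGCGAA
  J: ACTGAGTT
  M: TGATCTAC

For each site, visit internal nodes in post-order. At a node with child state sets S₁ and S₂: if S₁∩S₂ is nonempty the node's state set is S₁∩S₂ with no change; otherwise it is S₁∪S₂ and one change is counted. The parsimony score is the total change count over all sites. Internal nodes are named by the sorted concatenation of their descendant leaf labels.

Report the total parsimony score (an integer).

15

[col 0] HM: children H:{G}, M:{T} ∪→ {G,T}; cost 1
[col 0] GHM: children G:{T}, HM:{G,T} ∩→ {T}; cost 0
[col 0] GHJM: children GHM:{T}, J:{A} ∪→ {A,T}; cost 1
[col 1] HM: children H:{A}, M:{G} ∪→ {A,G}; cost 1
[col 1] GHM: children G:{A}, HM:{A,G} ∩→ {A}; cost 0
[col 1] GHJM: children GHM:{A}, J:{C} ∪→ {A,C}; cost 1
[col 2] HM: children H:{G}, M:{A} ∪→ {A,G}; cost 1
[col 2] GHM: children G:{C}, HM:{A,G} ∪→ {A,C,G}; cost 1
[col 2] GHJM: children GHM:{A,C,G}, J:{T} ∪→ {A,C,G,T}; cost 1
[col 3] HM: children H:{G}, M:{T} ∪→ {G,T}; cost 1
[col 3] GHM: children G:{T}, HM:{G,T} ∩→ {T}; cost 0
[col 3] GHJM: children GHM:{T}, J:{G} ∪→ {G,T}; cost 1
[col 4] HM: children H:{C}, M:{C} ∩→ {C}; cost 0
[col 4] GHM: children G:{C}, HM:{C} ∩→ {C}; cost 0
[col 4] GHJM: children GHM:{C}, J:{A} ∪→ {A,C}; cost 1
[col 5] HM: children H:{G}, M:{T} ∪→ {G,T}; cost 1
[col 5] GHM: children G:{C}, HM:{G,T} ∪→ {C,G,T}; cost 1
[col 5] GHJM: children GHM:{C,G,T}, J:{G} ∩→ {G}; cost 0
[col 6] HM: children H:{A}, M:{A} ∩→ {A}; cost 0
[col 6] GHM: children G:{T}, HM:{A} ∪→ {A,T}; cost 1
[col 6] GHJM: children GHM:{A,T}, J:{T} ∩→ {T}; cost 0
[col 7] HM: children H:{A}, M:{C} ∪→ {A,C}; cost 1
[col 7] GHM: children G:{C}, HM:{A,C} ∩→ {C}; cost 0
[col 7] GHJM: children GHM:{C}, J:{T} ∪→ {C,T}; cost 1
per-site changes: [2, 2, 3, 2, 1, 2, 1, 2]; total = 15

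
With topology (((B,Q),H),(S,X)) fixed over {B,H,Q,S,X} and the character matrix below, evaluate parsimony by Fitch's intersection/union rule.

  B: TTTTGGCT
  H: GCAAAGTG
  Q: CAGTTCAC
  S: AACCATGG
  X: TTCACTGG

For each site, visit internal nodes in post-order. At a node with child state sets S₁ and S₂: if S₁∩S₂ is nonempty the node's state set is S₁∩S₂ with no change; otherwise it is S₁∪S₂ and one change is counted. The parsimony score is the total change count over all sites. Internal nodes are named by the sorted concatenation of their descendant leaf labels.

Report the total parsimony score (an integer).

[col 0] BQ: children B:{T}, Q:{C} ∪→ {C,T}; cost 1
[col 0] BHQ: children BQ:{C,T}, H:{G} ∪→ {C,G,T}; cost 1
[col 0] SX: children S:{A}, X:{T} ∪→ {A,T}; cost 1
[col 0] BHQSX: children BHQ:{C,G,T}, SX:{A,T} ∩→ {T}; cost 0
[col 1] BQ: children B:{T}, Q:{A} ∪→ {A,T}; cost 1
[col 1] BHQ: children BQ:{A,T}, H:{C} ∪→ {A,C,T}; cost 1
[col 1] SX: children S:{A}, X:{T} ∪→ {A,T}; cost 1
[col 1] BHQSX: children BHQ:{A,C,T}, SX:{A,T} ∩→ {A,T}; cost 0
[col 2] BQ: children B:{T}, Q:{G} ∪→ {G,T}; cost 1
[col 2] BHQ: children BQ:{G,T}, H:{A} ∪→ {A,G,T}; cost 1
[col 2] SX: children S:{C}, X:{C} ∩→ {C}; cost 0
[col 2] BHQSX: children BHQ:{A,G,T}, SX:{C} ∪→ {A,C,G,T}; cost 1
[col 3] BQ: children B:{T}, Q:{T} ∩→ {T}; cost 0
[col 3] BHQ: children BQ:{T}, H:{A} ∪→ {A,T}; cost 1
[col 3] SX: children S:{C}, X:{A} ∪→ {A,C}; cost 1
[col 3] BHQSX: children BHQ:{A,T}, SX:{A,C} ∩→ {A}; cost 0
[col 4] BQ: children B:{G}, Q:{T} ∪→ {G,T}; cost 1
[col 4] BHQ: children BQ:{G,T}, H:{A} ∪→ {A,G,T}; cost 1
[col 4] SX: children S:{A}, X:{C} ∪→ {A,C}; cost 1
[col 4] BHQSX: children BHQ:{A,G,T}, SX:{A,C} ∩→ {A}; cost 0
[col 5] BQ: children B:{G}, Q:{C} ∪→ {C,G}; cost 1
[col 5] BHQ: children BQ:{C,G}, H:{G} ∩→ {G}; cost 0
[col 5] SX: children S:{T}, X:{T} ∩→ {T}; cost 0
[col 5] BHQSX: children BHQ:{G}, SX:{T} ∪→ {G,T}; cost 1
[col 6] BQ: children B:{C}, Q:{A} ∪→ {A,C}; cost 1
[col 6] BHQ: children BQ:{A,C}, H:{T} ∪→ {A,C,T}; cost 1
[col 6] SX: children S:{G}, X:{G} ∩→ {G}; cost 0
[col 6] BHQSX: children BHQ:{A,C,T}, SX:{G} ∪→ {A,C,G,T}; cost 1
[col 7] BQ: children B:{T}, Q:{C} ∪→ {C,T}; cost 1
[col 7] BHQ: children BQ:{C,T}, H:{G} ∪→ {C,G,T}; cost 1
[col 7] SX: children S:{G}, X:{G} ∩→ {G}; cost 0
[col 7] BHQSX: children BHQ:{C,G,T}, SX:{G} ∩→ {G}; cost 0
per-site changes: [3, 3, 3, 2, 3, 2, 3, 2]; total = 21

21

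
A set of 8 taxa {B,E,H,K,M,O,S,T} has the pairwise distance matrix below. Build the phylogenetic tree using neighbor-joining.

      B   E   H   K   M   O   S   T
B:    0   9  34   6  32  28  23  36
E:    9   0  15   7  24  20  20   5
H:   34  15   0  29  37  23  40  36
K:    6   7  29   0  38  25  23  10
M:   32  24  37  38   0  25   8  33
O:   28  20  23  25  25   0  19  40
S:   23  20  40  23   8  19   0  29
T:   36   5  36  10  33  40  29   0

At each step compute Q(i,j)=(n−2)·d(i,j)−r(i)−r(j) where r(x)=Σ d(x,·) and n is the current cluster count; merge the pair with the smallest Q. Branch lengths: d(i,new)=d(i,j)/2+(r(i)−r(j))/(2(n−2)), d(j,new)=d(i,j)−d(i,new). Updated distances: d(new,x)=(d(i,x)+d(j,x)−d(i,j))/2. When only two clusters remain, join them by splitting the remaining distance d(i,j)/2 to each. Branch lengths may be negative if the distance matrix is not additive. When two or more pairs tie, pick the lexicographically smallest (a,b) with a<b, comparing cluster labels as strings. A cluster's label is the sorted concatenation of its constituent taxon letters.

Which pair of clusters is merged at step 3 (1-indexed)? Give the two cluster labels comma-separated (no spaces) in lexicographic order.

step 1: merge (M,S) at d=8, Q=-311; branch lengths M→83/12, S→13/12; new cluster MS
  updated: d(B,MS)=47/2, d(E,MS)=18, d(H,MS)=69/2, d(K,MS)=53/2, d(MS,O)=18, d(MS,T)=27
step 2: merge (MS,O) at d=18, Q=-423/2; branch lengths MS→167/20, O→193/20; new cluster MOS
  updated: d(B,MOS)=67/4, d(E,MOS)=10, d(H,MOS)=79/4, d(K,MOS)=67/4, d(MOS,T)=49/2
step 3: merge (B,K) at d=6, Q=-293/2; branch lengths B→57/8, K→-9/8; new cluster BK
  updated: d(BK,E)=5, d(BK,H)=57/2, d(BK,MOS)=55/4, d(BK,T)=20
step 4: merge (H,MOS) at d=79/4, Q=-108; branch lengths H→181/12, MOS→14/3; new cluster HMOS
  updated: d(BK,HMOS)=45/4, d(E,HMOS)=21/8, d(HMOS,T)=163/8
step 5: merge (BK,HMOS) at d=45/4, Q=-48; branch lengths BK→49/8, HMOS→41/8; new cluster BHKMOS
  updated: d(BHKMOS,E)=-29/16, d(BHKMOS,T)=233/16
step 6: merge (BHKMOS,E) at d=-29/16, Q=-71/4; branch lengths BHKMOS→31/8, E→-91/16; new cluster BEHKMOS
  updated: d(BEHKMOS,T)=171/16
step 7: merge (BEHKMOS,T) at d=171/16; branch lengths BEHKMOS→171/32, T→171/32; new cluster BEHKMOST
final tree: ((((B:57/8,K:-9/8):49/8,(H:181/12,((M:83/12,S:13/12):167/20,O:193/20):14/3):41/8):31/8,E:-91/16):171/32,T:171/32)
total length: 575/8

B,K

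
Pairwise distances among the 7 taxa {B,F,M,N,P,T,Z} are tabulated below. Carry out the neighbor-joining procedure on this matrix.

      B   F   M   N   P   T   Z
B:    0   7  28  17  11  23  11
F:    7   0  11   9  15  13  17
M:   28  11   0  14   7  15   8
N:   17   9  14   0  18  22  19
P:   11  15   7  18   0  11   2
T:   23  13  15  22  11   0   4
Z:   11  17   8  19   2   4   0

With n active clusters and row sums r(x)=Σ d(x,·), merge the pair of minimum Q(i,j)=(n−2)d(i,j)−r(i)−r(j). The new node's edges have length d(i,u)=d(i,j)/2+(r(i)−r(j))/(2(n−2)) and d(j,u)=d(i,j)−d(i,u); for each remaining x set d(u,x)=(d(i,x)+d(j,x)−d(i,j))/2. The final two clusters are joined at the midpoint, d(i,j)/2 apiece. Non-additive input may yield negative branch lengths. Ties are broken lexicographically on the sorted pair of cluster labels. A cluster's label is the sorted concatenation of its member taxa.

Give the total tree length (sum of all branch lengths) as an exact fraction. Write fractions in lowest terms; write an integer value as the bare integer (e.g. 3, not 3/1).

iteration 1: select B,F (d=7, Q=-134); attach at lengths (6, 1); label the merged cluster BF
  updated: d(BF,M)=16, d(BF,N)=19/2, d(BF,P)=19/2, d(BF,T)=29/2, d(BF,Z)=21/2
iteration 2: select BF,N (d=19/2, Q=-209/2); attach at lengths (31/16, 121/16); label the merged cluster BFN
  updated: d(BFN,M)=41/4, d(BFN,P)=9, d(BFN,T)=27/2, d(BFN,Z)=10
iteration 3: select T,Z (d=4, Q=-111/2); attach at lengths (21/4, -5/4); label the merged cluster TZ
  updated: d(BFN,TZ)=39/4, d(M,TZ)=19/2, d(P,TZ)=9/2
iteration 4: select BFN,M (d=41/4, Q=-141/4); attach at lengths (91/16, 73/16); label the merged cluster BFMN
  updated: d(BFMN,P)=23/8, d(BFMN,TZ)=9/2
iteration 5: select BFMN,P (d=23/8, Q=-95/8); attach at lengths (23/16, 23/16); label the merged cluster BFMNP
  updated: d(BFMNP,TZ)=49/16
iteration 6: select BFMNP,TZ (d=49/16); attach at lengths (49/32, 49/32); label the merged cluster BFMNPTZ
final tree: (((((B:6,F:1):31/16,N:121/16):91/16,M:73/16):23/16,P:23/16):49/32,(T:21/4,Z:-5/4):49/32)
total length: 587/16

587/16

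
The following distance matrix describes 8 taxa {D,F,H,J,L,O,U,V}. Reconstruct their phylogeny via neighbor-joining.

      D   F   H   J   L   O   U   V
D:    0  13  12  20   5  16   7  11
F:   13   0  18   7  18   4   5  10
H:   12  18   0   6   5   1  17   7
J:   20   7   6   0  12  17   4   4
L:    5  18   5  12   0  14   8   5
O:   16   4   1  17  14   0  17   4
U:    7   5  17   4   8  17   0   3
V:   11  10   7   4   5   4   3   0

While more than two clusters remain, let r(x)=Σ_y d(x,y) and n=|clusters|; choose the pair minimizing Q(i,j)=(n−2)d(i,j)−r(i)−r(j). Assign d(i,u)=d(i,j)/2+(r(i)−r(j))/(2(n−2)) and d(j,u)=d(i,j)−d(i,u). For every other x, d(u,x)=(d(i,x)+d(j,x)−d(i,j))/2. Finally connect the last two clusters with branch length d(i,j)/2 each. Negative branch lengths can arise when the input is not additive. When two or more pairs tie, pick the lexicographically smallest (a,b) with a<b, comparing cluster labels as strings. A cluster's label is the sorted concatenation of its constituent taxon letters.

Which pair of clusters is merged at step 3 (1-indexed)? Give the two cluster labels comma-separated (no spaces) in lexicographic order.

1. join H+O (d=1, Q=-133) ⇒ HO; edges |H|=-1/12, |O|=13/12
  updated: d(D,HO)=27/2, d(F,HO)=21/2, d(HO,J)=11, d(HO,L)=9, d(HO,U)=33/2, d(HO,V)=5
2. join D+L (d=5, Q=-203/2) ⇒ DL; edges |D|=15/4, |L|=5/4
  updated: d(DL,F)=13, d(DL,HO)=35/4, d(DL,J)=27/2, d(DL,U)=5, d(DL,V)=11/2
3. join DL+HO (d=35/4, Q=-125/2) ⇒ DHLO; edges |DL|=29/8, |HO|=41/8
  updated: d(DHLO,F)=59/8, d(DHLO,J)=63/8, d(DHLO,U)=51/8, d(DHLO,V)=7/8
4. join DHLO+V (d=7/8, Q=-151/4) ⇒ DHLOV; edges |DHLO|=29/24, |V|=-1/3
  updated: d(DHLOV,F)=33/4, d(DHLOV,J)=11/2, d(DHLOV,U)=17/4
5. join DHLOV+J (d=11/2, Q=-47/2) ⇒ DHJLOV; edges |DHLOV|=25/8, |J|=19/8
  updated: d(DHJLOV,F)=39/8, d(DHJLOV,U)=11/8
6. join DHJLOV+F (d=39/8, Q=-45/4) ⇒ DFHJLOV; edges |DHJLOV|=5/8, |F|=17/4
  updated: d(DFHJLOV,U)=3/4
7. join DFHJLOV+U (d=3/4) ⇒ DFHJLOUV; edges |DFHJLOV|=3/8, |U|=3/8
final tree: ((((((D:15/4,L:5/4):29/8,(H:-1/12,O:13/12):41/8):29/24,V:-1/3):25/8,J:19/8):5/8,F:17/4):3/8,U:3/8)
total length: 107/4

DL,HO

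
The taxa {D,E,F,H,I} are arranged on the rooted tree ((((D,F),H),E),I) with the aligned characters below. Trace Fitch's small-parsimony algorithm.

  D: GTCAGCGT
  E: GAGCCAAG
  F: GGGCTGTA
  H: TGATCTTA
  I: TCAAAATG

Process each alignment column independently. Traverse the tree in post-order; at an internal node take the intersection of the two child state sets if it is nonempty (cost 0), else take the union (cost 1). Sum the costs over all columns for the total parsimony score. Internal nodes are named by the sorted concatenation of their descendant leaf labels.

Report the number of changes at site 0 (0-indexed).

site 0, node DF: D={G} ∩ F={G} → {G} (+0)
site 0, node DFH: DF={G} ∪ H={T} → {G,T} (+1)
site 0, node DEFH: DFH={G,T} ∩ E={G} → {G} (+0)
site 0, node DEFHI: DEFH={G} ∪ I={T} → {G,T} (+1)
site 1, node DF: D={T} ∪ F={G} → {G,T} (+1)
site 1, node DFH: DF={G,T} ∩ H={G} → {G} (+0)
site 1, node DEFH: DFH={G} ∪ E={A} → {A,G} (+1)
site 1, node DEFHI: DEFH={A,G} ∪ I={C} → {A,C,G} (+1)
site 2, node DF: D={C} ∪ F={G} → {C,G} (+1)
site 2, node DFH: DF={C,G} ∪ H={A} → {A,C,G} (+1)
site 2, node DEFH: DFH={A,C,G} ∩ E={G} → {G} (+0)
site 2, node DEFHI: DEFH={G} ∪ I={A} → {A,G} (+1)
site 3, node DF: D={A} ∪ F={C} → {A,C} (+1)
site 3, node DFH: DF={A,C} ∪ H={T} → {A,C,T} (+1)
site 3, node DEFH: DFH={A,C,T} ∩ E={C} → {C} (+0)
site 3, node DEFHI: DEFH={C} ∪ I={A} → {A,C} (+1)
site 4, node DF: D={G} ∪ F={T} → {G,T} (+1)
site 4, node DFH: DF={G,T} ∪ H={C} → {C,G,T} (+1)
site 4, node DEFH: DFH={C,G,T} ∩ E={C} → {C} (+0)
site 4, node DEFHI: DEFH={C} ∪ I={A} → {A,C} (+1)
site 5, node DF: D={C} ∪ F={G} → {C,G} (+1)
site 5, node DFH: DF={C,G} ∪ H={T} → {C,G,T} (+1)
site 5, node DEFH: DFH={C,G,T} ∪ E={A} → {A,C,G,T} (+1)
site 5, node DEFHI: DEFH={A,C,G,T} ∩ I={A} → {A} (+0)
site 6, node DF: D={G} ∪ F={T} → {G,T} (+1)
site 6, node DFH: DF={G,T} ∩ H={T} → {T} (+0)
site 6, node DEFH: DFH={T} ∪ E={A} → {A,T} (+1)
site 6, node DEFHI: DEFH={A,T} ∩ I={T} → {T} (+0)
site 7, node DF: D={T} ∪ F={A} → {A,T} (+1)
site 7, node DFH: DF={A,T} ∩ H={A} → {A} (+0)
site 7, node DEFH: DFH={A} ∪ E={G} → {A,G} (+1)
site 7, node DEFHI: DEFH={A,G} ∩ I={G} → {G} (+0)
per-site changes: [2, 3, 3, 3, 3, 3, 2, 2]; total = 21

2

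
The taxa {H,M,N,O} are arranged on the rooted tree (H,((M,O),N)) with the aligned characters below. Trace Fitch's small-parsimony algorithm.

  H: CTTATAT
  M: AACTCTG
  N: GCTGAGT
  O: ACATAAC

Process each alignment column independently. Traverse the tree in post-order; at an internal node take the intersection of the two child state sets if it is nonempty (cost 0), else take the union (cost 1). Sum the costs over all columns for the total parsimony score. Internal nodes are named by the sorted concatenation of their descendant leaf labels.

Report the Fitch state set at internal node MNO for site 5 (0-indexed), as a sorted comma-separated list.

site 0, node MO: M={A} ∩ O={A} → {A} (+0)
site 0, node MNO: MO={A} ∪ N={G} → {A,G} (+1)
site 0, node HMNO: H={C} ∪ MNO={A,G} → {A,C,G} (+1)
site 1, node MO: M={A} ∪ O={C} → {A,C} (+1)
site 1, node MNO: MO={A,C} ∩ N={C} → {C} (+0)
site 1, node HMNO: H={T} ∪ MNO={C} → {C,T} (+1)
site 2, node MO: M={C} ∪ O={A} → {A,C} (+1)
site 2, node MNO: MO={A,C} ∪ N={T} → {A,C,T} (+1)
site 2, node HMNO: H={T} ∩ MNO={A,C,T} → {T} (+0)
site 3, node MO: M={T} ∩ O={T} → {T} (+0)
site 3, node MNO: MO={T} ∪ N={G} → {G,T} (+1)
site 3, node HMNO: H={A} ∪ MNO={G,T} → {A,G,T} (+1)
site 4, node MO: M={C} ∪ O={A} → {A,C} (+1)
site 4, node MNO: MO={A,C} ∩ N={A} → {A} (+0)
site 4, node HMNO: H={T} ∪ MNO={A} → {A,T} (+1)
site 5, node MO: M={T} ∪ O={A} → {A,T} (+1)
site 5, node MNO: MO={A,T} ∪ N={G} → {A,G,T} (+1)
site 5, node HMNO: H={A} ∩ MNO={A,G,T} → {A} (+0)
site 6, node MO: M={G} ∪ O={C} → {C,G} (+1)
site 6, node MNO: MO={C,G} ∪ N={T} → {C,G,T} (+1)
site 6, node HMNO: H={T} ∩ MNO={C,G,T} → {T} (+0)
per-site changes: [2, 2, 2, 2, 2, 2, 2]; total = 14

A,G,T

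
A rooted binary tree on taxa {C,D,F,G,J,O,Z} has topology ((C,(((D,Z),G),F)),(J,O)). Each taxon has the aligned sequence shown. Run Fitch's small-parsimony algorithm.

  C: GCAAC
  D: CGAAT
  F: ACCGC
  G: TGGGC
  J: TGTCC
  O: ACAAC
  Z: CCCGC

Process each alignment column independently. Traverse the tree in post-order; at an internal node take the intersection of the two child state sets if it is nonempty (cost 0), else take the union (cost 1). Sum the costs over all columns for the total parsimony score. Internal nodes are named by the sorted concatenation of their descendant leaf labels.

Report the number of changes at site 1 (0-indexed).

site 0, node DZ: D={C} ∩ Z={C} → {C} (+0)
site 0, node DGZ: DZ={C} ∪ G={T} → {C,T} (+1)
site 0, node DFGZ: DGZ={C,T} ∪ F={A} → {A,C,T} (+1)
site 0, node CDFGZ: C={G} ∪ DFGZ={A,C,T} → {A,C,G,T} (+1)
site 0, node JO: J={T} ∪ O={A} → {A,T} (+1)
site 0, node CDFGJOZ: CDFGZ={A,C,G,T} ∩ JO={A,T} → {A,T} (+0)
site 1, node DZ: D={G} ∪ Z={C} → {C,G} (+1)
site 1, node DGZ: DZ={C,G} ∩ G={G} → {G} (+0)
site 1, node DFGZ: DGZ={G} ∪ F={C} → {C,G} (+1)
site 1, node CDFGZ: C={C} ∩ DFGZ={C,G} → {C} (+0)
site 1, node JO: J={G} ∪ O={C} → {C,G} (+1)
site 1, node CDFGJOZ: CDFGZ={C} ∩ JO={C,G} → {C} (+0)
site 2, node DZ: D={A} ∪ Z={C} → {A,C} (+1)
site 2, node DGZ: DZ={A,C} ∪ G={G} → {A,C,G} (+1)
site 2, node DFGZ: DGZ={A,C,G} ∩ F={C} → {C} (+0)
site 2, node CDFGZ: C={A} ∪ DFGZ={C} → {A,C} (+1)
site 2, node JO: J={T} ∪ O={A} → {A,T} (+1)
site 2, node CDFGJOZ: CDFGZ={A,C} ∩ JO={A,T} → {A} (+0)
site 3, node DZ: D={A} ∪ Z={G} → {A,G} (+1)
site 3, node DGZ: DZ={A,G} ∩ G={G} → {G} (+0)
site 3, node DFGZ: DGZ={G} ∩ F={G} → {G} (+0)
site 3, node CDFGZ: C={A} ∪ DFGZ={G} → {A,G} (+1)
site 3, node JO: J={C} ∪ O={A} → {A,C} (+1)
site 3, node CDFGJOZ: CDFGZ={A,G} ∩ JO={A,C} → {A} (+0)
site 4, node DZ: D={T} ∪ Z={C} → {C,T} (+1)
site 4, node DGZ: DZ={C,T} ∩ G={C} → {C} (+0)
site 4, node DFGZ: DGZ={C} ∩ F={C} → {C} (+0)
site 4, node CDFGZ: C={C} ∩ DFGZ={C} → {C} (+0)
site 4, node JO: J={C} ∩ O={C} → {C} (+0)
site 4, node CDFGJOZ: CDFGZ={C} ∩ JO={C} → {C} (+0)
per-site changes: [4, 3, 4, 3, 1]; total = 15

3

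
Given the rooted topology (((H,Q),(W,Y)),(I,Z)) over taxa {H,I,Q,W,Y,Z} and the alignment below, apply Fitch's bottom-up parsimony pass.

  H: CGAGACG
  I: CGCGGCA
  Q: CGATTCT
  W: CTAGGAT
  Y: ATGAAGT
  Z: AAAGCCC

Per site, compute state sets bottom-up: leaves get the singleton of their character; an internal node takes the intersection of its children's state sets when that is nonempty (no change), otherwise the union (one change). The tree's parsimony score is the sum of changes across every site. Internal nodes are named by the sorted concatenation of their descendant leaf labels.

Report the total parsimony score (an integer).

site 0, node HQ: H={C} ∩ Q={C} → {C} (+0)
site 0, node WY: W={C} ∪ Y={A} → {A,C} (+1)
site 0, node HQWY: HQ={C} ∩ WY={A,C} → {C} (+0)
site 0, node IZ: I={C} ∪ Z={A} → {A,C} (+1)
site 0, node HIQWYZ: HQWY={C} ∩ IZ={A,C} → {C} (+0)
site 1, node HQ: H={G} ∩ Q={G} → {G} (+0)
site 1, node WY: W={T} ∩ Y={T} → {T} (+0)
site 1, node HQWY: HQ={G} ∪ WY={T} → {G,T} (+1)
site 1, node IZ: I={G} ∪ Z={A} → {A,G} (+1)
site 1, node HIQWYZ: HQWY={G,T} ∩ IZ={A,G} → {G} (+0)
site 2, node HQ: H={A} ∩ Q={A} → {A} (+0)
site 2, node WY: W={A} ∪ Y={G} → {A,G} (+1)
site 2, node HQWY: HQ={A} ∩ WY={A,G} → {A} (+0)
site 2, node IZ: I={C} ∪ Z={A} → {A,C} (+1)
site 2, node HIQWYZ: HQWY={A} ∩ IZ={A,C} → {A} (+0)
site 3, node HQ: H={G} ∪ Q={T} → {G,T} (+1)
site 3, node WY: W={G} ∪ Y={A} → {A,G} (+1)
site 3, node HQWY: HQ={G,T} ∩ WY={A,G} → {G} (+0)
site 3, node IZ: I={G} ∩ Z={G} → {G} (+0)
site 3, node HIQWYZ: HQWY={G} ∩ IZ={G} → {G} (+0)
site 4, node HQ: H={A} ∪ Q={T} → {A,T} (+1)
site 4, node WY: W={G} ∪ Y={A} → {A,G} (+1)
site 4, node HQWY: HQ={A,T} ∩ WY={A,G} → {A} (+0)
site 4, node IZ: I={G} ∪ Z={C} → {C,G} (+1)
site 4, node HIQWYZ: HQWY={A} ∪ IZ={C,G} → {A,C,G} (+1)
site 5, node HQ: H={C} ∩ Q={C} → {C} (+0)
site 5, node WY: W={A} ∪ Y={G} → {A,G} (+1)
site 5, node HQWY: HQ={C} ∪ WY={A,G} → {A,C,G} (+1)
site 5, node IZ: I={C} ∩ Z={C} → {C} (+0)
site 5, node HIQWYZ: HQWY={A,C,G} ∩ IZ={C} → {C} (+0)
site 6, node HQ: H={G} ∪ Q={T} → {G,T} (+1)
site 6, node WY: W={T} ∩ Y={T} → {T} (+0)
site 6, node HQWY: HQ={G,T} ∩ WY={T} → {T} (+0)
site 6, node IZ: I={A} ∪ Z={C} → {A,C} (+1)
site 6, node HIQWYZ: HQWY={T} ∪ IZ={A,C} → {A,C,T} (+1)
per-site changes: [2, 2, 2, 2, 4, 2, 3]; total = 17

17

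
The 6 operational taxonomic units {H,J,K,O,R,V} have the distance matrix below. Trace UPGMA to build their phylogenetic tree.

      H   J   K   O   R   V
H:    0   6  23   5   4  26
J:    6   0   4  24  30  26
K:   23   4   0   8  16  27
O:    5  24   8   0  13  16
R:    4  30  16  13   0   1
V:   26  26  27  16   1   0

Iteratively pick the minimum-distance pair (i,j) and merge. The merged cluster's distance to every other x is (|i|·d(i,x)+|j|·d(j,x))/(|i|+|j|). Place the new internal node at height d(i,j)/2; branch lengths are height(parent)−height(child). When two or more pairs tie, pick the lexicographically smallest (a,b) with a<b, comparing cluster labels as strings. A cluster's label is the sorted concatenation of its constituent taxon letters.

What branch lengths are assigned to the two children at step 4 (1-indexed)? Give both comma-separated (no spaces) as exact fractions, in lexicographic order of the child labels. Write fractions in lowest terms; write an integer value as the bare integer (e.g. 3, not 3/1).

step 1: merge (R,V) at d=1; branch lengths R→1/2, V→1/2; new cluster RV
  updated: d(H,RV)=15, d(J,RV)=28, d(K,RV)=43/2, d(O,RV)=29/2
step 2: merge (J,K) at d=4; branch lengths J→2, K→2; new cluster JK
  updated: d(H,JK)=29/2, d(JK,O)=16, d(JK,RV)=99/4
step 3: merge (H,O) at d=5; branch lengths H→5/2, O→5/2; new cluster HO
  updated: d(HO,JK)=61/4, d(HO,RV)=59/4
step 4: merge (HO,RV) at d=59/4; branch lengths HO→39/8, RV→55/8; new cluster HORV
  updated: d(HORV,JK)=20
step 5: merge (HORV,JK) at d=20; branch lengths HORV→21/8, JK→8; new cluster HJKORV
final tree: (((H:5/2,O:5/2):39/8,(R:1/2,V:1/2):55/8):21/8,(J:2,K:2):8)
total length: 259/8

39/8,55/8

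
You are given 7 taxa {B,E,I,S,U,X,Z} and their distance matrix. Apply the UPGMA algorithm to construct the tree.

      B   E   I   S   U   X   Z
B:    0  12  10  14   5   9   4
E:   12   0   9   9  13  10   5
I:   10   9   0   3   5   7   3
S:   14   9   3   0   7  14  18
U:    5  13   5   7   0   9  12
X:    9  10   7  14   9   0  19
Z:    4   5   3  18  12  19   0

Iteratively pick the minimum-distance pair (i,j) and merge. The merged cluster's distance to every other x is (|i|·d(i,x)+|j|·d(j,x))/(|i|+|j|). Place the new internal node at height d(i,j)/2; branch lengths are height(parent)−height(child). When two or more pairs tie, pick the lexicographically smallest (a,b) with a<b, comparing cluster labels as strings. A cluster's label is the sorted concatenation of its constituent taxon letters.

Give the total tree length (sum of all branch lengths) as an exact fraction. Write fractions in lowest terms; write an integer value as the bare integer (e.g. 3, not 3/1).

iteration 1: select I,S (d=3); attach at lengths (3/2, 3/2); label the merged cluster IS
  updated: d(B,IS)=12, d(E,IS)=9, d(IS,U)=6, d(IS,X)=21/2, d(IS,Z)=21/2
iteration 2: select B,Z (d=4); attach at lengths (2, 2); label the merged cluster BZ
  updated: d(BZ,E)=17/2, d(BZ,IS)=45/4, d(BZ,U)=17/2, d(BZ,X)=14
iteration 3: select IS,U (d=6); attach at lengths (3/2, 3); label the merged cluster ISU
  updated: d(BZ,ISU)=31/3, d(E,ISU)=31/3, d(ISU,X)=10
iteration 4: select BZ,E (d=17/2); attach at lengths (9/4, 17/4); label the merged cluster BEZ
  updated: d(BEZ,ISU)=31/3, d(BEZ,X)=38/3
iteration 5: select ISU,X (d=10); attach at lengths (2, 5); label the merged cluster ISUX
  updated: d(BEZ,ISUX)=131/12
iteration 6: select BEZ,ISUX (d=131/12); attach at lengths (29/24, 11/24); label the merged cluster BEISUXZ
final tree: (((B:2,Z:2):9/4,E:17/4):29/24,(((I:3/2,S:3/2):3/2,U:3):2,X:5):11/24)
total length: 80/3

80/3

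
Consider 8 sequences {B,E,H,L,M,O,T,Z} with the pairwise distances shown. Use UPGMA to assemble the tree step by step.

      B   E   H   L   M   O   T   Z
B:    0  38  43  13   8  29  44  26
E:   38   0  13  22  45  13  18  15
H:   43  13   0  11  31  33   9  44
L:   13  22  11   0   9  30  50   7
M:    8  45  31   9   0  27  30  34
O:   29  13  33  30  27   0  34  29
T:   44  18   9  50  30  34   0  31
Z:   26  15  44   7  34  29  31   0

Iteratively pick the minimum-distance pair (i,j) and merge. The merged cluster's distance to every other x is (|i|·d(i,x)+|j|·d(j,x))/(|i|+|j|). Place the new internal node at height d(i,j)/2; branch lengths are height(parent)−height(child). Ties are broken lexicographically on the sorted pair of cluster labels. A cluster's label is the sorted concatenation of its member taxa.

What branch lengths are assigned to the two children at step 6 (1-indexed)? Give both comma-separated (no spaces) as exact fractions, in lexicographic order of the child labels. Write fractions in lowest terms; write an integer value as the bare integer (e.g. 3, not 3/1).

23/4,31/4

step 1: merge (L,Z) at d=7; branch lengths L→7/2, Z→7/2; new cluster LZ
  updated: d(B,LZ)=39/2, d(E,LZ)=37/2, d(H,LZ)=55/2, d(LZ,M)=43/2, d(LZ,O)=59/2, d(LZ,T)=81/2
step 2: merge (B,M) at d=8; branch lengths B→4, M→4; new cluster BM
  updated: d(BM,E)=83/2, d(BM,H)=37, d(BM,LZ)=41/2, d(BM,O)=28, d(BM,T)=37
step 3: merge (H,T) at d=9; branch lengths H→9/2, T→9/2; new cluster HT
  updated: d(BM,HT)=37, d(E,HT)=31/2, d(HT,LZ)=34, d(HT,O)=67/2
step 4: merge (E,O) at d=13; branch lengths E→13/2, O→13/2; new cluster EO
  updated: d(BM,EO)=139/4, d(EO,HT)=49/2, d(EO,LZ)=24
step 5: merge (BM,LZ) at d=41/2; branch lengths BM→25/4, LZ→27/4; new cluster BLMZ
  updated: d(BLMZ,EO)=235/8, d(BLMZ,HT)=71/2
step 6: merge (EO,HT) at d=49/2; branch lengths EO→23/4, HT→31/4; new cluster EHOT
  updated: d(BLMZ,EHOT)=519/16
step 7: merge (BLMZ,EHOT) at d=519/16; branch lengths BLMZ→191/32, EHOT→127/32; new cluster BEHLMOTZ
final tree: (((B:4,M:4):25/4,(L:7/2,Z:7/2):27/4):191/32,((E:13/2,O:13/2):23/4,(H:9/2,T:9/2):31/4):127/32)
total length: 1175/16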